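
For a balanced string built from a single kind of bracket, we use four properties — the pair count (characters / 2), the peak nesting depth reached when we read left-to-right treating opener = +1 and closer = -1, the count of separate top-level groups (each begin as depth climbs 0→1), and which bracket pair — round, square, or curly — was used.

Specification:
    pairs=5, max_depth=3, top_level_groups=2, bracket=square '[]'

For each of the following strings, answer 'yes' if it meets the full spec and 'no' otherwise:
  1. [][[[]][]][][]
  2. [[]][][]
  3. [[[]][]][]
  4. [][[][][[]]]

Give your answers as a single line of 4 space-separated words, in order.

String 1 '[][[[]][]][][]': depth seq [1 0 1 2 3 2 1 2 1 0 1 0 1 0]
  -> pairs=7 depth=3 groups=4 -> no
String 2 '[[]][][]': depth seq [1 2 1 0 1 0 1 0]
  -> pairs=4 depth=2 groups=3 -> no
String 3 '[[[]][]][]': depth seq [1 2 3 2 1 2 1 0 1 0]
  -> pairs=5 depth=3 groups=2 -> yes
String 4 '[][[][][[]]]': depth seq [1 0 1 2 1 2 1 2 3 2 1 0]
  -> pairs=6 depth=3 groups=2 -> no

Answer: no no yes no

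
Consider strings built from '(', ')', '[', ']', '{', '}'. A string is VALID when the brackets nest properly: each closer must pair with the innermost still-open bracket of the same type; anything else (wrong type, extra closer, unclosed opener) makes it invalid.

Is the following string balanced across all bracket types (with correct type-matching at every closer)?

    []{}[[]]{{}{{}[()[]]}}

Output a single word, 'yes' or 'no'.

pos 0: push '['; stack = [
pos 1: ']' matches '['; pop; stack = (empty)
pos 2: push '{'; stack = {
pos 3: '}' matches '{'; pop; stack = (empty)
pos 4: push '['; stack = [
pos 5: push '['; stack = [[
pos 6: ']' matches '['; pop; stack = [
pos 7: ']' matches '['; pop; stack = (empty)
pos 8: push '{'; stack = {
pos 9: push '{'; stack = {{
pos 10: '}' matches '{'; pop; stack = {
pos 11: push '{'; stack = {{
pos 12: push '{'; stack = {{{
pos 13: '}' matches '{'; pop; stack = {{
pos 14: push '['; stack = {{[
pos 15: push '('; stack = {{[(
pos 16: ')' matches '('; pop; stack = {{[
pos 17: push '['; stack = {{[[
pos 18: ']' matches '['; pop; stack = {{[
pos 19: ']' matches '['; pop; stack = {{
pos 20: '}' matches '{'; pop; stack = {
pos 21: '}' matches '{'; pop; stack = (empty)
end: stack empty → VALID
Verdict: properly nested → yes

Answer: yes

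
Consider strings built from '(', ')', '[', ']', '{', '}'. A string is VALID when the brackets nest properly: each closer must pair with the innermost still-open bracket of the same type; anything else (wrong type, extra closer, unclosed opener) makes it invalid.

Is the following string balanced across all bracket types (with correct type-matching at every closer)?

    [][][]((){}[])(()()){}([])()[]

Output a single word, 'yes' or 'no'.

Answer: yes

Derivation:
pos 0: push '['; stack = [
pos 1: ']' matches '['; pop; stack = (empty)
pos 2: push '['; stack = [
pos 3: ']' matches '['; pop; stack = (empty)
pos 4: push '['; stack = [
pos 5: ']' matches '['; pop; stack = (empty)
pos 6: push '('; stack = (
pos 7: push '('; stack = ((
pos 8: ')' matches '('; pop; stack = (
pos 9: push '{'; stack = ({
pos 10: '}' matches '{'; pop; stack = (
pos 11: push '['; stack = ([
pos 12: ']' matches '['; pop; stack = (
pos 13: ')' matches '('; pop; stack = (empty)
pos 14: push '('; stack = (
pos 15: push '('; stack = ((
pos 16: ')' matches '('; pop; stack = (
pos 17: push '('; stack = ((
pos 18: ')' matches '('; pop; stack = (
pos 19: ')' matches '('; pop; stack = (empty)
pos 20: push '{'; stack = {
pos 21: '}' matches '{'; pop; stack = (empty)
pos 22: push '('; stack = (
pos 23: push '['; stack = ([
pos 24: ']' matches '['; pop; stack = (
pos 25: ')' matches '('; pop; stack = (empty)
pos 26: push '('; stack = (
pos 27: ')' matches '('; pop; stack = (empty)
pos 28: push '['; stack = [
pos 29: ']' matches '['; pop; stack = (empty)
end: stack empty → VALID
Verdict: properly nested → yes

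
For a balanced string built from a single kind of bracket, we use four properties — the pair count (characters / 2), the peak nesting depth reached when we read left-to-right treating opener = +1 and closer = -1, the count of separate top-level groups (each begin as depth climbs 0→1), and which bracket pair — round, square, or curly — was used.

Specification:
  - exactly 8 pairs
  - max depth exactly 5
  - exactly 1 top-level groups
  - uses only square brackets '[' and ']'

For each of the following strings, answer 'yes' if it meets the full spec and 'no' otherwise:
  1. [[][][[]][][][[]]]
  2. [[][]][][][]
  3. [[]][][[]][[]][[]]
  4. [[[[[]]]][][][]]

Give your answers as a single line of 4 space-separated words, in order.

Answer: no no no yes

Derivation:
String 1 '[[][][[]][][][[]]]': depth seq [1 2 1 2 1 2 3 2 1 2 1 2 1 2 3 2 1 0]
  -> pairs=9 depth=3 groups=1 -> no
String 2 '[[][]][][][]': depth seq [1 2 1 2 1 0 1 0 1 0 1 0]
  -> pairs=6 depth=2 groups=4 -> no
String 3 '[[]][][[]][[]][[]]': depth seq [1 2 1 0 1 0 1 2 1 0 1 2 1 0 1 2 1 0]
  -> pairs=9 depth=2 groups=5 -> no
String 4 '[[[[[]]]][][][]]': depth seq [1 2 3 4 5 4 3 2 1 2 1 2 1 2 1 0]
  -> pairs=8 depth=5 groups=1 -> yes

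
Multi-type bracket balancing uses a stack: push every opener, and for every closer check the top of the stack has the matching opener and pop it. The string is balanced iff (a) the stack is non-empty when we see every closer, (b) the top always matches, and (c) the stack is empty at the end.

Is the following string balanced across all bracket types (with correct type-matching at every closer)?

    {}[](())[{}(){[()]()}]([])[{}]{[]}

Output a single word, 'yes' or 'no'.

Answer: yes

Derivation:
pos 0: push '{'; stack = {
pos 1: '}' matches '{'; pop; stack = (empty)
pos 2: push '['; stack = [
pos 3: ']' matches '['; pop; stack = (empty)
pos 4: push '('; stack = (
pos 5: push '('; stack = ((
pos 6: ')' matches '('; pop; stack = (
pos 7: ')' matches '('; pop; stack = (empty)
pos 8: push '['; stack = [
pos 9: push '{'; stack = [{
pos 10: '}' matches '{'; pop; stack = [
pos 11: push '('; stack = [(
pos 12: ')' matches '('; pop; stack = [
pos 13: push '{'; stack = [{
pos 14: push '['; stack = [{[
pos 15: push '('; stack = [{[(
pos 16: ')' matches '('; pop; stack = [{[
pos 17: ']' matches '['; pop; stack = [{
pos 18: push '('; stack = [{(
pos 19: ')' matches '('; pop; stack = [{
pos 20: '}' matches '{'; pop; stack = [
pos 21: ']' matches '['; pop; stack = (empty)
pos 22: push '('; stack = (
pos 23: push '['; stack = ([
pos 24: ']' matches '['; pop; stack = (
pos 25: ')' matches '('; pop; stack = (empty)
pos 26: push '['; stack = [
pos 27: push '{'; stack = [{
pos 28: '}' matches '{'; pop; stack = [
pos 29: ']' matches '['; pop; stack = (empty)
pos 30: push '{'; stack = {
pos 31: push '['; stack = {[
pos 32: ']' matches '['; pop; stack = {
pos 33: '}' matches '{'; pop; stack = (empty)
end: stack empty → VALID
Verdict: properly nested → yes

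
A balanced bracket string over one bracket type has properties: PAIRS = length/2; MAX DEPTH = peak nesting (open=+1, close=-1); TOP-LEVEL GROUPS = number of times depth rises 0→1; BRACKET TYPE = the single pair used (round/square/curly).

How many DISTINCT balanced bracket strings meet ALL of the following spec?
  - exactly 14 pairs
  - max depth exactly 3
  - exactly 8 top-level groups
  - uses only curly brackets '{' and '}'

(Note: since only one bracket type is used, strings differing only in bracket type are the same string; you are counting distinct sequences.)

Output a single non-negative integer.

Answer: 8648

Derivation:
Spec: pairs=14 depth=3 groups=8
Count(depth <= 3) = 10364
Count(depth <= 2) = 1716
Count(depth == 3) = 10364 - 1716 = 8648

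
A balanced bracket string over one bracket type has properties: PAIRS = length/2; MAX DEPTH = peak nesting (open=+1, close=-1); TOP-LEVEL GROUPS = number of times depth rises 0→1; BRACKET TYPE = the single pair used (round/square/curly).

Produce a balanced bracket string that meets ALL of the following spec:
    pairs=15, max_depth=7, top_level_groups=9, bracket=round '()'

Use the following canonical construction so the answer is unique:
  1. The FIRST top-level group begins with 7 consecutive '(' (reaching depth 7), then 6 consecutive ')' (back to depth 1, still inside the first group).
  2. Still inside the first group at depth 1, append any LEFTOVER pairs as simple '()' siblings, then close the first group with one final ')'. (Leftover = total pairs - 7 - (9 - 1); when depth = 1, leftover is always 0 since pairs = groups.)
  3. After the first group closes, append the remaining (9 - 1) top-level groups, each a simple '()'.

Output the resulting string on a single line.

Spec: pairs=15 depth=7 groups=9
Leftover pairs = 15 - 7 - (9-1) = 0
First group: deep chain of depth 7 + 0 sibling pairs
Remaining 8 groups: simple '()' each

Answer: ((((((()))))))()()()()()()()()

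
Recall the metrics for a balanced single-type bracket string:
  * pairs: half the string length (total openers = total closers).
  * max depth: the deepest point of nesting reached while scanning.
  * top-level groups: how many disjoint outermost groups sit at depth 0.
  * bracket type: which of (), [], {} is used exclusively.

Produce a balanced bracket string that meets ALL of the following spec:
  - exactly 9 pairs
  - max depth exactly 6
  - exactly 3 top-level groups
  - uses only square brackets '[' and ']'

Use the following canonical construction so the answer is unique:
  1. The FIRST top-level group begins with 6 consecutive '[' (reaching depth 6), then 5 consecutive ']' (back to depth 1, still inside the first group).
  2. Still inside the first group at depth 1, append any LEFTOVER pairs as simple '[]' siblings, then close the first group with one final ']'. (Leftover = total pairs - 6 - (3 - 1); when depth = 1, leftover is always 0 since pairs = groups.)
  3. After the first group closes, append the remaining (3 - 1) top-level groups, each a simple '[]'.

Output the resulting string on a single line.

Answer: [[[[[[]]]]][]][][]

Derivation:
Spec: pairs=9 depth=6 groups=3
Leftover pairs = 9 - 6 - (3-1) = 1
First group: deep chain of depth 6 + 1 sibling pairs
Remaining 2 groups: simple '[]' each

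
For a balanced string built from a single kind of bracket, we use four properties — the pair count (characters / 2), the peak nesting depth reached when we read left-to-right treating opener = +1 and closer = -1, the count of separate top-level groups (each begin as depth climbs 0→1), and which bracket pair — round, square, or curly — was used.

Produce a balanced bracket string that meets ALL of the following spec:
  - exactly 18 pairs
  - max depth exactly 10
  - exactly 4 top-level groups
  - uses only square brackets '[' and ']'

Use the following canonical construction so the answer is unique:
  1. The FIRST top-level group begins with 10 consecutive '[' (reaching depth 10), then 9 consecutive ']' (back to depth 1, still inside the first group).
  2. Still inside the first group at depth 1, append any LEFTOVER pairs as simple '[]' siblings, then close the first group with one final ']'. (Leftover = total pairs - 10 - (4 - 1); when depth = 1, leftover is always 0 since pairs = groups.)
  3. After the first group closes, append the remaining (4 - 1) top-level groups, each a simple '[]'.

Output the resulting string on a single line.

Spec: pairs=18 depth=10 groups=4
Leftover pairs = 18 - 10 - (4-1) = 5
First group: deep chain of depth 10 + 5 sibling pairs
Remaining 3 groups: simple '[]' each

Answer: [[[[[[[[[[]]]]]]]]][][][][][]][][][]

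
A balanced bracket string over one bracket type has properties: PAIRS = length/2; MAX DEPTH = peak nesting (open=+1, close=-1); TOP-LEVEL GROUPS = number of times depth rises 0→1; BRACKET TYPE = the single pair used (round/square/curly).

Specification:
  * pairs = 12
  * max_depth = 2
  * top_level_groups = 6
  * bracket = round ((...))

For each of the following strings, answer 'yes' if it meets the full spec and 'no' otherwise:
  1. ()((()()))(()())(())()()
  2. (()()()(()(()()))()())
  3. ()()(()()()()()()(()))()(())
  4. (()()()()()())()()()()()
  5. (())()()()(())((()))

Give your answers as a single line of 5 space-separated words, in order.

String 1 '()((()()))(()())(())()()': depth seq [1 0 1 2 3 2 3 2 1 0 1 2 1 2 1 0 1 2 1 0 1 0 1 0]
  -> pairs=12 depth=3 groups=6 -> no
String 2 '(()()()(()(()()))()())': depth seq [1 2 1 2 1 2 1 2 3 2 3 4 3 4 3 2 1 2 1 2 1 0]
  -> pairs=11 depth=4 groups=1 -> no
String 3 '()()(()()()()()()(()))()(())': depth seq [1 0 1 0 1 2 1 2 1 2 1 2 1 2 1 2 1 2 3 2 1 0 1 0 1 2 1 0]
  -> pairs=14 depth=3 groups=5 -> no
String 4 '(()()()()()())()()()()()': depth seq [1 2 1 2 1 2 1 2 1 2 1 2 1 0 1 0 1 0 1 0 1 0 1 0]
  -> pairs=12 depth=2 groups=6 -> yes
String 5 '(())()()()(())((()))': depth seq [1 2 1 0 1 0 1 0 1 0 1 2 1 0 1 2 3 2 1 0]
  -> pairs=10 depth=3 groups=6 -> no

Answer: no no no yes no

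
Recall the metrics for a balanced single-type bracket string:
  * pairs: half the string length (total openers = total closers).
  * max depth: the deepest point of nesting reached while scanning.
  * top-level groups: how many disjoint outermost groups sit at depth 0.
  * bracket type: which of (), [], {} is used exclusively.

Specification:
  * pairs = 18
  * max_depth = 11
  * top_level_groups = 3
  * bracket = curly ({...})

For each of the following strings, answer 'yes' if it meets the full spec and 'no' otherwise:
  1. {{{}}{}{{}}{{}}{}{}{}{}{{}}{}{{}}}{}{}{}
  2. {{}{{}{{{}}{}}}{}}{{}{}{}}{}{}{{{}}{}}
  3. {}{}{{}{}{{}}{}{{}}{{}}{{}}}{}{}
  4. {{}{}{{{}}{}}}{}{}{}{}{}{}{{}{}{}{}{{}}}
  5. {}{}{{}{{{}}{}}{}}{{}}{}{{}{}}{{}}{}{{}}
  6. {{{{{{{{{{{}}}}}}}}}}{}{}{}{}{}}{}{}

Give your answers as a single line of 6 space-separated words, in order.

Answer: no no no no no yes

Derivation:
String 1 '{{{}}{}{{}}{{}}{}{}{}{}{{}}{}{{}}}{}{}{}': depth seq [1 2 3 2 1 2 1 2 3 2 1 2 3 2 1 2 1 2 1 2 1 2 1 2 3 2 1 2 1 2 3 2 1 0 1 0 1 0 1 0]
  -> pairs=20 depth=3 groups=4 -> no
String 2 '{{}{{}{{{}}{}}}{}}{{}{}{}}{}{}{{{}}{}}': depth seq [1 2 1 2 3 2 3 4 5 4 3 4 3 2 1 2 1 0 1 2 1 2 1 2 1 0 1 0 1 0 1 2 3 2 1 2 1 0]
  -> pairs=19 depth=5 groups=5 -> no
String 3 '{}{}{{}{}{{}}{}{{}}{{}}{{}}}{}{}': depth seq [1 0 1 0 1 2 1 2 1 2 3 2 1 2 1 2 3 2 1 2 3 2 1 2 3 2 1 0 1 0 1 0]
  -> pairs=16 depth=3 groups=5 -> no
String 4 '{{}{}{{{}}{}}}{}{}{}{}{}{}{{}{}{}{}{{}}}': depth seq [1 2 1 2 1 2 3 4 3 2 3 2 1 0 1 0 1 0 1 0 1 0 1 0 1 0 1 2 1 2 1 2 1 2 1 2 3 2 1 0]
  -> pairs=20 depth=4 groups=8 -> no
String 5 '{}{}{{}{{{}}{}}{}}{{}}{}{{}{}}{{}}{}{{}}': depth seq [1 0 1 0 1 2 1 2 3 4 3 2 3 2 1 2 1 0 1 2 1 0 1 0 1 2 1 2 1 0 1 2 1 0 1 0 1 2 1 0]
  -> pairs=20 depth=4 groups=9 -> no
String 6 '{{{{{{{{{{{}}}}}}}}}}{}{}{}{}{}}{}{}': depth seq [1 2 3 4 5 6 7 8 9 10 11 10 9 8 7 6 5 4 3 2 1 2 1 2 1 2 1 2 1 2 1 0 1 0 1 0]
  -> pairs=18 depth=11 groups=3 -> yes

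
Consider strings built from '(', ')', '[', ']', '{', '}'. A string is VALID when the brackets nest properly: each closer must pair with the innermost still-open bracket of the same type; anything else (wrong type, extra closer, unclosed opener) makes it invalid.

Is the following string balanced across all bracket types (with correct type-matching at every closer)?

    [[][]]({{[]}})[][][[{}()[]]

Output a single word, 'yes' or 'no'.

Answer: no

Derivation:
pos 0: push '['; stack = [
pos 1: push '['; stack = [[
pos 2: ']' matches '['; pop; stack = [
pos 3: push '['; stack = [[
pos 4: ']' matches '['; pop; stack = [
pos 5: ']' matches '['; pop; stack = (empty)
pos 6: push '('; stack = (
pos 7: push '{'; stack = ({
pos 8: push '{'; stack = ({{
pos 9: push '['; stack = ({{[
pos 10: ']' matches '['; pop; stack = ({{
pos 11: '}' matches '{'; pop; stack = ({
pos 12: '}' matches '{'; pop; stack = (
pos 13: ')' matches '('; pop; stack = (empty)
pos 14: push '['; stack = [
pos 15: ']' matches '['; pop; stack = (empty)
pos 16: push '['; stack = [
pos 17: ']' matches '['; pop; stack = (empty)
pos 18: push '['; stack = [
pos 19: push '['; stack = [[
pos 20: push '{'; stack = [[{
pos 21: '}' matches '{'; pop; stack = [[
pos 22: push '('; stack = [[(
pos 23: ')' matches '('; pop; stack = [[
pos 24: push '['; stack = [[[
pos 25: ']' matches '['; pop; stack = [[
pos 26: ']' matches '['; pop; stack = [
end: stack still non-empty ([) → INVALID
Verdict: unclosed openers at end: [ → no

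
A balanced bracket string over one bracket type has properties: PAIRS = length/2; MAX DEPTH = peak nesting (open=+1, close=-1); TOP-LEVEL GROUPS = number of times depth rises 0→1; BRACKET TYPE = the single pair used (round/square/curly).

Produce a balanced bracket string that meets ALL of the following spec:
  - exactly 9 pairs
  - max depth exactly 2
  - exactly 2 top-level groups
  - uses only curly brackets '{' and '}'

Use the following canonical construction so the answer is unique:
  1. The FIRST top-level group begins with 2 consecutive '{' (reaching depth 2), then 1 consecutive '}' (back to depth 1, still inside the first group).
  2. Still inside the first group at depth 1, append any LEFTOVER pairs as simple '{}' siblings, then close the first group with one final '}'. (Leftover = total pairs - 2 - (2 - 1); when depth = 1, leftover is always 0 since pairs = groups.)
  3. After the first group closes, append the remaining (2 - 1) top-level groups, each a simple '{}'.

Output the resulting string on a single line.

Answer: {{}{}{}{}{}{}{}}{}

Derivation:
Spec: pairs=9 depth=2 groups=2
Leftover pairs = 9 - 2 - (2-1) = 6
First group: deep chain of depth 2 + 6 sibling pairs
Remaining 1 groups: simple '{}' each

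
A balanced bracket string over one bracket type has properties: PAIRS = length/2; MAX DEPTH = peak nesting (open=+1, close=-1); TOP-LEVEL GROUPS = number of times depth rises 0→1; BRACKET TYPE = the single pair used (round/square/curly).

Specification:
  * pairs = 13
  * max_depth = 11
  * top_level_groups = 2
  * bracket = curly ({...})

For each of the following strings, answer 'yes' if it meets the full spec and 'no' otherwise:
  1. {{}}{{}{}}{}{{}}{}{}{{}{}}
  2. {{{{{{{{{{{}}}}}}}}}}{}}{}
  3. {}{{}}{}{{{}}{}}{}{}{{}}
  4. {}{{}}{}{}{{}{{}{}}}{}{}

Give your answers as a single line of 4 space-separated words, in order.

Answer: no yes no no

Derivation:
String 1 '{{}}{{}{}}{}{{}}{}{}{{}{}}': depth seq [1 2 1 0 1 2 1 2 1 0 1 0 1 2 1 0 1 0 1 0 1 2 1 2 1 0]
  -> pairs=13 depth=2 groups=7 -> no
String 2 '{{{{{{{{{{{}}}}}}}}}}{}}{}': depth seq [1 2 3 4 5 6 7 8 9 10 11 10 9 8 7 6 5 4 3 2 1 2 1 0 1 0]
  -> pairs=13 depth=11 groups=2 -> yes
String 3 '{}{{}}{}{{{}}{}}{}{}{{}}': depth seq [1 0 1 2 1 0 1 0 1 2 3 2 1 2 1 0 1 0 1 0 1 2 1 0]
  -> pairs=12 depth=3 groups=7 -> no
String 4 '{}{{}}{}{}{{}{{}{}}}{}{}': depth seq [1 0 1 2 1 0 1 0 1 0 1 2 1 2 3 2 3 2 1 0 1 0 1 0]
  -> pairs=12 depth=3 groups=7 -> no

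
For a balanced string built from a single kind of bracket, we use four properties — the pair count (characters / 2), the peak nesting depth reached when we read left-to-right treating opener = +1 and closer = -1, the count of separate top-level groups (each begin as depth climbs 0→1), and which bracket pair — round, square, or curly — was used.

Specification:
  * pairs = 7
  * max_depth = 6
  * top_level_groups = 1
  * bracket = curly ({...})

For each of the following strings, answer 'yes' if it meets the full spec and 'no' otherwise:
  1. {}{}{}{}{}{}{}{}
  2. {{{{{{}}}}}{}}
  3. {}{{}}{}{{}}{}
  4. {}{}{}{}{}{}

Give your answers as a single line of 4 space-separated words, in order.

String 1 '{}{}{}{}{}{}{}{}': depth seq [1 0 1 0 1 0 1 0 1 0 1 0 1 0 1 0]
  -> pairs=8 depth=1 groups=8 -> no
String 2 '{{{{{{}}}}}{}}': depth seq [1 2 3 4 5 6 5 4 3 2 1 2 1 0]
  -> pairs=7 depth=6 groups=1 -> yes
String 3 '{}{{}}{}{{}}{}': depth seq [1 0 1 2 1 0 1 0 1 2 1 0 1 0]
  -> pairs=7 depth=2 groups=5 -> no
String 4 '{}{}{}{}{}{}': depth seq [1 0 1 0 1 0 1 0 1 0 1 0]
  -> pairs=6 depth=1 groups=6 -> no

Answer: no yes no no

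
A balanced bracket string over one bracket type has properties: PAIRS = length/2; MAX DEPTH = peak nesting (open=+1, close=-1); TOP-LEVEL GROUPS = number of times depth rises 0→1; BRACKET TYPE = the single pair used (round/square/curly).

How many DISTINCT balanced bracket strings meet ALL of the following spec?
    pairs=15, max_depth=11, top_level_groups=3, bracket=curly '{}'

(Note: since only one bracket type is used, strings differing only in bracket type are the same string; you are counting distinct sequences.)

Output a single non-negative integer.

Spec: pairs=15 depth=11 groups=3
Count(depth <= 11) = 1931468
Count(depth <= 10) = 1930718
Count(depth == 11) = 1931468 - 1930718 = 750

Answer: 750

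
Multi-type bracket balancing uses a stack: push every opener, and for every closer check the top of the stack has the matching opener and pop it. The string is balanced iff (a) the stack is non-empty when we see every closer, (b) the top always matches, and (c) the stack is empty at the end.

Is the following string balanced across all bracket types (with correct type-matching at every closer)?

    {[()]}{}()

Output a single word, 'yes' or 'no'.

pos 0: push '{'; stack = {
pos 1: push '['; stack = {[
pos 2: push '('; stack = {[(
pos 3: ')' matches '('; pop; stack = {[
pos 4: ']' matches '['; pop; stack = {
pos 5: '}' matches '{'; pop; stack = (empty)
pos 6: push '{'; stack = {
pos 7: '}' matches '{'; pop; stack = (empty)
pos 8: push '('; stack = (
pos 9: ')' matches '('; pop; stack = (empty)
end: stack empty → VALID
Verdict: properly nested → yes

Answer: yes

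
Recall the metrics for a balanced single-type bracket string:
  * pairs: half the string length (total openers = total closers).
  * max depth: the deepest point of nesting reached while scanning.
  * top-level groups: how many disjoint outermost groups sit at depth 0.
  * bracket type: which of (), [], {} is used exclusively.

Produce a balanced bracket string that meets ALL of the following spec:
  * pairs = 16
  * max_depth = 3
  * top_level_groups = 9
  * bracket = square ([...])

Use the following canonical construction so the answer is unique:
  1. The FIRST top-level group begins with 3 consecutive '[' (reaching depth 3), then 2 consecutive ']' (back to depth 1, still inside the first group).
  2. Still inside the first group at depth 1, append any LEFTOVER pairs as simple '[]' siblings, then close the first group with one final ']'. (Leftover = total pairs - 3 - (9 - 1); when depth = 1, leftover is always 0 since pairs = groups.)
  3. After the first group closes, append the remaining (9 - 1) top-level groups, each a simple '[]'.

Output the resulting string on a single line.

Answer: [[[]][][][][][]][][][][][][][][]

Derivation:
Spec: pairs=16 depth=3 groups=9
Leftover pairs = 16 - 3 - (9-1) = 5
First group: deep chain of depth 3 + 5 sibling pairs
Remaining 8 groups: simple '[]' each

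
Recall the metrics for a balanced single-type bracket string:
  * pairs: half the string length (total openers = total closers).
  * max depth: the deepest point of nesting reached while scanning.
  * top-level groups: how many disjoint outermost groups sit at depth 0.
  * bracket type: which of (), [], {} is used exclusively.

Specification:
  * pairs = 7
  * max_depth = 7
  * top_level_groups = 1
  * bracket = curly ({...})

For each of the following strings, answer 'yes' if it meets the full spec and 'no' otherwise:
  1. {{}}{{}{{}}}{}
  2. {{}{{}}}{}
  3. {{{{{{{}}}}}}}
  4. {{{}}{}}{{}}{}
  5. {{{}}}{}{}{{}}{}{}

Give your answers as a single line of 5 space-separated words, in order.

Answer: no no yes no no

Derivation:
String 1 '{{}}{{}{{}}}{}': depth seq [1 2 1 0 1 2 1 2 3 2 1 0 1 0]
  -> pairs=7 depth=3 groups=3 -> no
String 2 '{{}{{}}}{}': depth seq [1 2 1 2 3 2 1 0 1 0]
  -> pairs=5 depth=3 groups=2 -> no
String 3 '{{{{{{{}}}}}}}': depth seq [1 2 3 4 5 6 7 6 5 4 3 2 1 0]
  -> pairs=7 depth=7 groups=1 -> yes
String 4 '{{{}}{}}{{}}{}': depth seq [1 2 3 2 1 2 1 0 1 2 1 0 1 0]
  -> pairs=7 depth=3 groups=3 -> no
String 5 '{{{}}}{}{}{{}}{}{}': depth seq [1 2 3 2 1 0 1 0 1 0 1 2 1 0 1 0 1 0]
  -> pairs=9 depth=3 groups=6 -> no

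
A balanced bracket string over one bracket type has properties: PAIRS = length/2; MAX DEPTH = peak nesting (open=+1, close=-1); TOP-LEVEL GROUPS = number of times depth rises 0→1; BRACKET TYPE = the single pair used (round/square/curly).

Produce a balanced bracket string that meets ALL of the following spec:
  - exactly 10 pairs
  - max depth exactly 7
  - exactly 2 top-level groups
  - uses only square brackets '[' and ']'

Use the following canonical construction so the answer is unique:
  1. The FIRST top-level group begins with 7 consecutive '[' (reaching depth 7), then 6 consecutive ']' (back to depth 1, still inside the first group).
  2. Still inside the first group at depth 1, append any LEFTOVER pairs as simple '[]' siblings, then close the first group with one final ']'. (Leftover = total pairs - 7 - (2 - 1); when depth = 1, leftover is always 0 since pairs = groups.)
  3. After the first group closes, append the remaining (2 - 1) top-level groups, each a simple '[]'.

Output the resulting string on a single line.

Spec: pairs=10 depth=7 groups=2
Leftover pairs = 10 - 7 - (2-1) = 2
First group: deep chain of depth 7 + 2 sibling pairs
Remaining 1 groups: simple '[]' each

Answer: [[[[[[[]]]]]][][]][]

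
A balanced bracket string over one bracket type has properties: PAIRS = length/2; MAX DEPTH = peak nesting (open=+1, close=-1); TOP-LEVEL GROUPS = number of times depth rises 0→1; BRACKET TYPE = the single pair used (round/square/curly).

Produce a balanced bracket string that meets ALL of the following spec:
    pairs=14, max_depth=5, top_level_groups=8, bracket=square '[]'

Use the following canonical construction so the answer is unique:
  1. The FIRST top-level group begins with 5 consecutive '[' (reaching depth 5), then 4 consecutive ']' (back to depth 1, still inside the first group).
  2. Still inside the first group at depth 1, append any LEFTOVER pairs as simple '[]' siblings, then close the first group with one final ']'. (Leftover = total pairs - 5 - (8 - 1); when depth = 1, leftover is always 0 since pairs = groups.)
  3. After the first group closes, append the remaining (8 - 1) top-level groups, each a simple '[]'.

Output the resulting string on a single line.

Spec: pairs=14 depth=5 groups=8
Leftover pairs = 14 - 5 - (8-1) = 2
First group: deep chain of depth 5 + 2 sibling pairs
Remaining 7 groups: simple '[]' each

Answer: [[[[[]]]][][]][][][][][][][]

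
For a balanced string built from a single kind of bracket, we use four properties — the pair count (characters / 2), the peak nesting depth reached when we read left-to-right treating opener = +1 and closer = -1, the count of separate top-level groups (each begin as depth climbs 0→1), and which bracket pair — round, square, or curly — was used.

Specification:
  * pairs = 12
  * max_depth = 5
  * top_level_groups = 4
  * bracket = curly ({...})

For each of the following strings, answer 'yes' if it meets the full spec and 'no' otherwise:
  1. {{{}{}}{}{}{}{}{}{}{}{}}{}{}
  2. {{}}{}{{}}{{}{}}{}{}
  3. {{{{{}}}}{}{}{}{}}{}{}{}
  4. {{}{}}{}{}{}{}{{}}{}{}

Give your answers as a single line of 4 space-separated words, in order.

String 1 '{{{}{}}{}{}{}{}{}{}{}{}}{}{}': depth seq [1 2 3 2 3 2 1 2 1 2 1 2 1 2 1 2 1 2 1 2 1 2 1 0 1 0 1 0]
  -> pairs=14 depth=3 groups=3 -> no
String 2 '{{}}{}{{}}{{}{}}{}{}': depth seq [1 2 1 0 1 0 1 2 1 0 1 2 1 2 1 0 1 0 1 0]
  -> pairs=10 depth=2 groups=6 -> no
String 3 '{{{{{}}}}{}{}{}{}}{}{}{}': depth seq [1 2 3 4 5 4 3 2 1 2 1 2 1 2 1 2 1 0 1 0 1 0 1 0]
  -> pairs=12 depth=5 groups=4 -> yes
String 4 '{{}{}}{}{}{}{}{{}}{}{}': depth seq [1 2 1 2 1 0 1 0 1 0 1 0 1 0 1 2 1 0 1 0 1 0]
  -> pairs=11 depth=2 groups=8 -> no

Answer: no no yes no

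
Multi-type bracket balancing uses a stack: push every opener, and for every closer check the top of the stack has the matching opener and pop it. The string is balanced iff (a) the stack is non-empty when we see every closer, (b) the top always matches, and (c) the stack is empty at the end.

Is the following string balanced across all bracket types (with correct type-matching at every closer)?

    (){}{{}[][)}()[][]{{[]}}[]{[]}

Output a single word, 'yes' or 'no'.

Answer: no

Derivation:
pos 0: push '('; stack = (
pos 1: ')' matches '('; pop; stack = (empty)
pos 2: push '{'; stack = {
pos 3: '}' matches '{'; pop; stack = (empty)
pos 4: push '{'; stack = {
pos 5: push '{'; stack = {{
pos 6: '}' matches '{'; pop; stack = {
pos 7: push '['; stack = {[
pos 8: ']' matches '['; pop; stack = {
pos 9: push '['; stack = {[
pos 10: saw closer ')' but top of stack is '[' (expected ']') → INVALID
Verdict: type mismatch at position 10: ')' closes '[' → no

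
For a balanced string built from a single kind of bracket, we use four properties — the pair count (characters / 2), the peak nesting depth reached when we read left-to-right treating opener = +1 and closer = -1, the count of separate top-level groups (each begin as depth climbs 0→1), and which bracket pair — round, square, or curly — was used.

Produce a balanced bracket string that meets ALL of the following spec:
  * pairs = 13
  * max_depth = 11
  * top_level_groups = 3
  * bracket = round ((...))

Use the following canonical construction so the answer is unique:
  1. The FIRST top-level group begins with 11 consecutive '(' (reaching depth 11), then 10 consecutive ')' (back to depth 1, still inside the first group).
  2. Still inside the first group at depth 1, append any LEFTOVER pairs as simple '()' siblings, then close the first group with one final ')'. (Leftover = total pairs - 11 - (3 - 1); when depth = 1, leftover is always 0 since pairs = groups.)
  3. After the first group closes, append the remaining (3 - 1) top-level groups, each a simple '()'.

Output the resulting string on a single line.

Answer: ((((((((((()))))))))))()()

Derivation:
Spec: pairs=13 depth=11 groups=3
Leftover pairs = 13 - 11 - (3-1) = 0
First group: deep chain of depth 11 + 0 sibling pairs
Remaining 2 groups: simple '()' each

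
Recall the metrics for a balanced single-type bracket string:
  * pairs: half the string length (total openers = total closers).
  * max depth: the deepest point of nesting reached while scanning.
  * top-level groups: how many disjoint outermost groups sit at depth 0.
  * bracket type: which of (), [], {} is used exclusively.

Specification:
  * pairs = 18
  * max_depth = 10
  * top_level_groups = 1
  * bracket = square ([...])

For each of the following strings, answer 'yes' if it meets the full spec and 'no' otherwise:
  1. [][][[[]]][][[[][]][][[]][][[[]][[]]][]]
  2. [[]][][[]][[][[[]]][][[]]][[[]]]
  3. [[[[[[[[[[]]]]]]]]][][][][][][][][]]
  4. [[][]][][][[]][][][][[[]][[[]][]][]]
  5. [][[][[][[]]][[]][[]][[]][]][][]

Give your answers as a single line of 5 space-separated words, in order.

String 1 '[][][[[]]][][[[][]][][[]][][[[]][[]]][]]': depth seq [1 0 1 0 1 2 3 2 1 0 1 0 1 2 3 2 3 2 1 2 1 2 3 2 1 2 1 2 3 4 3 2 3 4 3 2 1 2 1 0]
  -> pairs=20 depth=4 groups=5 -> no
String 2 '[[]][][[]][[][[[]]][][[]]][[[]]]': depth seq [1 2 1 0 1 0 1 2 1 0 1 2 1 2 3 4 3 2 1 2 1 2 3 2 1 0 1 2 3 2 1 0]
  -> pairs=16 depth=4 groups=5 -> no
String 3 '[[[[[[[[[[]]]]]]]]][][][][][][][][]]': depth seq [1 2 3 4 5 6 7 8 9 10 9 8 7 6 5 4 3 2 1 2 1 2 1 2 1 2 1 2 1 2 1 2 1 2 1 0]
  -> pairs=18 depth=10 groups=1 -> yes
String 4 '[[][]][][][[]][][][][[[]][[[]][]][]]': depth seq [1 2 1 2 1 0 1 0 1 0 1 2 1 0 1 0 1 0 1 0 1 2 3 2 1 2 3 4 3 2 3 2 1 2 1 0]
  -> pairs=18 depth=4 groups=8 -> no
String 5 '[][[][[][[]]][[]][[]][[]][]][][]': depth seq [1 0 1 2 1 2 3 2 3 4 3 2 1 2 3 2 1 2 3 2 1 2 3 2 1 2 1 0 1 0 1 0]
  -> pairs=16 depth=4 groups=4 -> no

Answer: no no yes no no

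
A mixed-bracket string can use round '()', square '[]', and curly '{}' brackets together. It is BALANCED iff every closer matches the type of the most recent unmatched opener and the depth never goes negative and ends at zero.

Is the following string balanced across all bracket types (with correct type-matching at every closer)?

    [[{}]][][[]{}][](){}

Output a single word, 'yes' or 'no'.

pos 0: push '['; stack = [
pos 1: push '['; stack = [[
pos 2: push '{'; stack = [[{
pos 3: '}' matches '{'; pop; stack = [[
pos 4: ']' matches '['; pop; stack = [
pos 5: ']' matches '['; pop; stack = (empty)
pos 6: push '['; stack = [
pos 7: ']' matches '['; pop; stack = (empty)
pos 8: push '['; stack = [
pos 9: push '['; stack = [[
pos 10: ']' matches '['; pop; stack = [
pos 11: push '{'; stack = [{
pos 12: '}' matches '{'; pop; stack = [
pos 13: ']' matches '['; pop; stack = (empty)
pos 14: push '['; stack = [
pos 15: ']' matches '['; pop; stack = (empty)
pos 16: push '('; stack = (
pos 17: ')' matches '('; pop; stack = (empty)
pos 18: push '{'; stack = {
pos 19: '}' matches '{'; pop; stack = (empty)
end: stack empty → VALID
Verdict: properly nested → yes

Answer: yes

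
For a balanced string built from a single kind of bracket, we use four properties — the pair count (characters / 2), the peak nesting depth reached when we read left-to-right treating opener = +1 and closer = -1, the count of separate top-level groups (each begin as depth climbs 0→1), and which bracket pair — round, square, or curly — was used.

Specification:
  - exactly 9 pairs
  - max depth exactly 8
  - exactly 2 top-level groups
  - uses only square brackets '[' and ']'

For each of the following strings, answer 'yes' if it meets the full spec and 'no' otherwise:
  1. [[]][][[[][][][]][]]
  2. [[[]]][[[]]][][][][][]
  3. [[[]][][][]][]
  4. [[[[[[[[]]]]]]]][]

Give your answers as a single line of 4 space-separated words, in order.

Answer: no no no yes

Derivation:
String 1 '[[]][][[[][][][]][]]': depth seq [1 2 1 0 1 0 1 2 3 2 3 2 3 2 3 2 1 2 1 0]
  -> pairs=10 depth=3 groups=3 -> no
String 2 '[[[]]][[[]]][][][][][]': depth seq [1 2 3 2 1 0 1 2 3 2 1 0 1 0 1 0 1 0 1 0 1 0]
  -> pairs=11 depth=3 groups=7 -> no
String 3 '[[[]][][][]][]': depth seq [1 2 3 2 1 2 1 2 1 2 1 0 1 0]
  -> pairs=7 depth=3 groups=2 -> no
String 4 '[[[[[[[[]]]]]]]][]': depth seq [1 2 3 4 5 6 7 8 7 6 5 4 3 2 1 0 1 0]
  -> pairs=9 depth=8 groups=2 -> yes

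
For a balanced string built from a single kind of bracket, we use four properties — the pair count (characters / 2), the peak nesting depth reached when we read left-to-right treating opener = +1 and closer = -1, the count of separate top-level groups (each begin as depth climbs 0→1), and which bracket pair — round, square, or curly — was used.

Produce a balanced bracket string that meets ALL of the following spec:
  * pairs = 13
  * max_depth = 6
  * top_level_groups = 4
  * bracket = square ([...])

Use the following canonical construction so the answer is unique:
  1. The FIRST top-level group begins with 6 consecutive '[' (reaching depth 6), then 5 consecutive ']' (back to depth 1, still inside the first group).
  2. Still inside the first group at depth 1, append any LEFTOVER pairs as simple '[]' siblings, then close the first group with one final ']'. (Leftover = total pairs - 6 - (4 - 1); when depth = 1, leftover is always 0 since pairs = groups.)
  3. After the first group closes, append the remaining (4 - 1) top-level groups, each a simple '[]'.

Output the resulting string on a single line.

Answer: [[[[[[]]]]][][][][]][][][]

Derivation:
Spec: pairs=13 depth=6 groups=4
Leftover pairs = 13 - 6 - (4-1) = 4
First group: deep chain of depth 6 + 4 sibling pairs
Remaining 3 groups: simple '[]' each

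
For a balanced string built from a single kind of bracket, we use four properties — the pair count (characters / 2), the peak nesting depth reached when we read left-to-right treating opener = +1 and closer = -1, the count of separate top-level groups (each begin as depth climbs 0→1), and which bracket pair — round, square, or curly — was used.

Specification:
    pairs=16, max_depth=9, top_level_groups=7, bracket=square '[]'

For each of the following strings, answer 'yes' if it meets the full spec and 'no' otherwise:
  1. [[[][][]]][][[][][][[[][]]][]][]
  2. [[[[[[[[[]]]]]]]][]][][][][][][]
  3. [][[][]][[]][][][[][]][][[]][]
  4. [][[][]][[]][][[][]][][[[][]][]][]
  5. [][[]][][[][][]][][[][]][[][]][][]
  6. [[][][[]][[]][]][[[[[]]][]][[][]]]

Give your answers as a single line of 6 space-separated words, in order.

Answer: no yes no no no no

Derivation:
String 1 '[[[][][]]][][[][][][[[][]]][]][]': depth seq [1 2 3 2 3 2 3 2 1 0 1 0 1 2 1 2 1 2 1 2 3 4 3 4 3 2 1 2 1 0 1 0]
  -> pairs=16 depth=4 groups=4 -> no
String 2 '[[[[[[[[[]]]]]]]][]][][][][][][]': depth seq [1 2 3 4 5 6 7 8 9 8 7 6 5 4 3 2 1 2 1 0 1 0 1 0 1 0 1 0 1 0 1 0]
  -> pairs=16 depth=9 groups=7 -> yes
String 3 '[][[][]][[]][][][[][]][][[]][]': depth seq [1 0 1 2 1 2 1 0 1 2 1 0 1 0 1 0 1 2 1 2 1 0 1 0 1 2 1 0 1 0]
  -> pairs=15 depth=2 groups=9 -> no
String 4 '[][[][]][[]][][[][]][][[[][]][]][]': depth seq [1 0 1 2 1 2 1 0 1 2 1 0 1 0 1 2 1 2 1 0 1 0 1 2 3 2 3 2 1 2 1 0 1 0]
  -> pairs=17 depth=3 groups=8 -> no
String 5 '[][[]][][[][][]][][[][]][[][]][][]': depth seq [1 0 1 2 1 0 1 0 1 2 1 2 1 2 1 0 1 0 1 2 1 2 1 0 1 2 1 2 1 0 1 0 1 0]
  -> pairs=17 depth=2 groups=9 -> no
String 6 '[[][][[]][[]][]][[[[[]]][]][[][]]]': depth seq [1 2 1 2 1 2 3 2 1 2 3 2 1 2 1 0 1 2 3 4 5 4 3 2 3 2 1 2 3 2 3 2 1 0]
  -> pairs=17 depth=5 groups=2 -> no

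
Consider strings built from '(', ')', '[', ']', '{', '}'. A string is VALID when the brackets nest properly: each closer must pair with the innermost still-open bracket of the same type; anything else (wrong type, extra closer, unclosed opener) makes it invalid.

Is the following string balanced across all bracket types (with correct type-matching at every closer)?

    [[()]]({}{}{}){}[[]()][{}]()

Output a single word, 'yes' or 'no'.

pos 0: push '['; stack = [
pos 1: push '['; stack = [[
pos 2: push '('; stack = [[(
pos 3: ')' matches '('; pop; stack = [[
pos 4: ']' matches '['; pop; stack = [
pos 5: ']' matches '['; pop; stack = (empty)
pos 6: push '('; stack = (
pos 7: push '{'; stack = ({
pos 8: '}' matches '{'; pop; stack = (
pos 9: push '{'; stack = ({
pos 10: '}' matches '{'; pop; stack = (
pos 11: push '{'; stack = ({
pos 12: '}' matches '{'; pop; stack = (
pos 13: ')' matches '('; pop; stack = (empty)
pos 14: push '{'; stack = {
pos 15: '}' matches '{'; pop; stack = (empty)
pos 16: push '['; stack = [
pos 17: push '['; stack = [[
pos 18: ']' matches '['; pop; stack = [
pos 19: push '('; stack = [(
pos 20: ')' matches '('; pop; stack = [
pos 21: ']' matches '['; pop; stack = (empty)
pos 22: push '['; stack = [
pos 23: push '{'; stack = [{
pos 24: '}' matches '{'; pop; stack = [
pos 25: ']' matches '['; pop; stack = (empty)
pos 26: push '('; stack = (
pos 27: ')' matches '('; pop; stack = (empty)
end: stack empty → VALID
Verdict: properly nested → yes

Answer: yes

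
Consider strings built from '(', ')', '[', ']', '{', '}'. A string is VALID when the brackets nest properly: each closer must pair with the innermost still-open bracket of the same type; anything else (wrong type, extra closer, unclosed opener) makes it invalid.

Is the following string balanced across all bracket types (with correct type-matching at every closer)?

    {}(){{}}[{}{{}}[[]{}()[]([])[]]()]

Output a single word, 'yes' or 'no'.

pos 0: push '{'; stack = {
pos 1: '}' matches '{'; pop; stack = (empty)
pos 2: push '('; stack = (
pos 3: ')' matches '('; pop; stack = (empty)
pos 4: push '{'; stack = {
pos 5: push '{'; stack = {{
pos 6: '}' matches '{'; pop; stack = {
pos 7: '}' matches '{'; pop; stack = (empty)
pos 8: push '['; stack = [
pos 9: push '{'; stack = [{
pos 10: '}' matches '{'; pop; stack = [
pos 11: push '{'; stack = [{
pos 12: push '{'; stack = [{{
pos 13: '}' matches '{'; pop; stack = [{
pos 14: '}' matches '{'; pop; stack = [
pos 15: push '['; stack = [[
pos 16: push '['; stack = [[[
pos 17: ']' matches '['; pop; stack = [[
pos 18: push '{'; stack = [[{
pos 19: '}' matches '{'; pop; stack = [[
pos 20: push '('; stack = [[(
pos 21: ')' matches '('; pop; stack = [[
pos 22: push '['; stack = [[[
pos 23: ']' matches '['; pop; stack = [[
pos 24: push '('; stack = [[(
pos 25: push '['; stack = [[([
pos 26: ']' matches '['; pop; stack = [[(
pos 27: ')' matches '('; pop; stack = [[
pos 28: push '['; stack = [[[
pos 29: ']' matches '['; pop; stack = [[
pos 30: ']' matches '['; pop; stack = [
pos 31: push '('; stack = [(
pos 32: ')' matches '('; pop; stack = [
pos 33: ']' matches '['; pop; stack = (empty)
end: stack empty → VALID
Verdict: properly nested → yes

Answer: yes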